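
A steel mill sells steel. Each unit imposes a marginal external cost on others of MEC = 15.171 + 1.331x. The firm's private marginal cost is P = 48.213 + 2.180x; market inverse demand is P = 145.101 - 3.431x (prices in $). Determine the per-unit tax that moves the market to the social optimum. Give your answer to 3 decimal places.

Social marginal cost = private MC + MEC = 63.384 + 3.511x.
Set SMC = demand: 63.384 + 3.511x = 145.101 - 3.431x → x* = 11.7714.
The Pigouvian tax equals MEC at x*: 15.171 + 1.331×11.7714 = 30.8387.

tax = $30.839 per unit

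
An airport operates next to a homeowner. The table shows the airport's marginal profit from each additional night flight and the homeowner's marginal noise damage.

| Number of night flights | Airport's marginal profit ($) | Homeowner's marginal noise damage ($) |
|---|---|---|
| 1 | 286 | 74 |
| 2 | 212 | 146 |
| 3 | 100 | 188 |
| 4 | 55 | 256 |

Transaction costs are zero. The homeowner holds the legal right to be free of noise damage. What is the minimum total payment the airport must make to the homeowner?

$220

Efficient level: marginal profit ≥ marginal noise damage through level 2, so k* = 2.
With the homeowner holding the right, the airport must at least compensate total damage at k*: 74 + 146 = 220.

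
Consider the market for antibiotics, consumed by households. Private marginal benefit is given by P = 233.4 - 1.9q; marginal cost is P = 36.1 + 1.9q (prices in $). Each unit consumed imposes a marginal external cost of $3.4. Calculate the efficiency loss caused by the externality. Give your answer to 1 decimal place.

Market equilibrium (private): 36.1 + 1.9q = 233.4 - 1.9q → q_m = 51.9211.
Social marginal benefit = demand − MEC = 230.0 - 1.9q.
Set SMB = MC: 230.0 - 1.9q = 36.1 + 1.9q → q* = 51.0263.
The welfare-loss triangle has base |q_m − q*| and height MEC(q_m) (the vertical gap between SMB and MC is zero at q* and MEC at q_m).
DWL = ½ × 0.8948 × 3.4000 = 1.5212.

DWL = $1.5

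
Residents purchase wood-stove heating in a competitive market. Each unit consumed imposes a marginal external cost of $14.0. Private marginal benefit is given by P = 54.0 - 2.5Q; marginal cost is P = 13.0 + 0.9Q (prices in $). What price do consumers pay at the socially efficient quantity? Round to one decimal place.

Social marginal benefit = demand − MEC = 40.0 - 2.5Q.
Set SMB = MC: 40.0 - 2.5Q = 13.0 + 0.9Q → Q* = 7.9412.
Consumer price on the demand curve at Q*: 54.0 − 2.5×7.9412 = 34.1470.

P = $34.1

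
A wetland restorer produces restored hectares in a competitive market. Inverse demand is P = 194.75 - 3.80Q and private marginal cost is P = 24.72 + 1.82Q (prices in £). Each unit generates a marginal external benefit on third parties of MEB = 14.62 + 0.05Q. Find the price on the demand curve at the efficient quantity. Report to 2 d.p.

P = £68.78

Social marginal cost = private MC − MEB = 10.10 + 1.77Q.
Set SMC = demand: 10.10 + 1.77Q = 194.75 - 3.80Q → Q* = 33.1508.
Consumer price on the demand curve at Q*: 194.75 − 3.80×33.1508 = 68.7770.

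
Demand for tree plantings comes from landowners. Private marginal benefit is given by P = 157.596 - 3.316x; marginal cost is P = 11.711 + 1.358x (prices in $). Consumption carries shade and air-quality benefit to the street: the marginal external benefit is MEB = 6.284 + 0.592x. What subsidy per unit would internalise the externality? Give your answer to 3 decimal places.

subsidy = $28.353 per unit

Social marginal benefit = demand + MEB = 163.880 - 2.724x.
Set SMB = MC: 163.880 - 2.724x = 11.711 + 1.358x → x* = 37.2780.
The Pigouvian subsidy equals MEB at x*: 6.284 + 0.592×37.2780 = 28.3526.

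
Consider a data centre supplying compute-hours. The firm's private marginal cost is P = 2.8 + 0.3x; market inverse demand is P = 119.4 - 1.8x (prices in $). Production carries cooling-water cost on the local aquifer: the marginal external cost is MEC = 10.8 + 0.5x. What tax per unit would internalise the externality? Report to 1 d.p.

tax = $31.1 per unit

Social marginal cost = private MC + MEC = 13.6 + 0.8x.
Set SMC = demand: 13.6 + 0.8x = 119.4 - 1.8x → x* = 40.6923.
The Pigouvian tax equals MEC at x*: 10.8 + 0.5×40.6923 = 31.1462.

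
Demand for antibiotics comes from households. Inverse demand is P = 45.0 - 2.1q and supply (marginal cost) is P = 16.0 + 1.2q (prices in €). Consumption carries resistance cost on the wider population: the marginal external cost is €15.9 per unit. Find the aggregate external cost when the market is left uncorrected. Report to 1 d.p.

Market equilibrium (private): 16.0 + 1.2q = 45.0 - 2.1q → q_m = 8.7879.
Total external cost = MEC × q_m = 15.9 × 8.7879 = 139.7276.

€139.7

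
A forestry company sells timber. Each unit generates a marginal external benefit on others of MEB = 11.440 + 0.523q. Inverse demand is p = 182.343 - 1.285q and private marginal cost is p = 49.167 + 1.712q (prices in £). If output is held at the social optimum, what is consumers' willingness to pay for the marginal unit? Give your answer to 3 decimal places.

P = £107.229

Social marginal cost = private MC − MEB = 37.727 + 1.189q.
Set SMC = demand: 37.727 + 1.189q = 182.343 - 1.285q → q* = 58.4543.
Consumer price on the demand curve at q*: 182.343 − 1.285×58.4543 = 107.2292.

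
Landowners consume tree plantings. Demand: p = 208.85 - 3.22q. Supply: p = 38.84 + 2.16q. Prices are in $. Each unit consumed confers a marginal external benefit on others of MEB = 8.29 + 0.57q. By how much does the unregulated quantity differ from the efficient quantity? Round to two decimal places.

5.47 units

Market equilibrium (private): 38.84 + 2.16q = 208.85 - 3.22q → q_m = 31.6004.
Social marginal benefit = demand + MEB = 217.14 - 2.65q.
Set SMB = MC: 217.14 - 2.65q = 38.84 + 2.16q → q* = 37.0686.
Gap = |31.6004 − 37.0686| = 5.4682.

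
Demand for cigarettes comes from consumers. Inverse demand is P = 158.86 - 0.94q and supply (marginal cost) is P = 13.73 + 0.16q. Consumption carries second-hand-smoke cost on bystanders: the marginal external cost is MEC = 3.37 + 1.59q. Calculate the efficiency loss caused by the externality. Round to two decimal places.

DWL = 8444.69

Market equilibrium (private): 13.73 + 0.16q = 158.86 - 0.94q → q_m = 131.9364.
Social marginal benefit = demand − MEC = 155.49 - 2.53q.
Set SMB = MC: 155.49 - 2.53q = 13.73 + 0.16q → q* = 52.6989.
Height of the DWL triangle at q_m is MC(q_m) − SMB(q_m) = MEC(q_m) = 213.1488.
DWL = ½ × 79.2375 × 213.1488 = 8444.6890.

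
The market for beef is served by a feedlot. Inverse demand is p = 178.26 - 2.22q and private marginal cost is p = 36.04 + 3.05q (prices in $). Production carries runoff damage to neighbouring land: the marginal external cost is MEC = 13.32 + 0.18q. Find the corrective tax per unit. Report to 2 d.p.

tax = $17.58 per unit

Social marginal cost = private MC + MEC = 49.36 + 3.23q.
Set SMC = demand: 49.36 + 3.23q = 178.26 - 2.22q → q* = 23.6514.
The Pigouvian tax equals MEC at q*: 13.32 + 0.18×23.6514 = 17.5773.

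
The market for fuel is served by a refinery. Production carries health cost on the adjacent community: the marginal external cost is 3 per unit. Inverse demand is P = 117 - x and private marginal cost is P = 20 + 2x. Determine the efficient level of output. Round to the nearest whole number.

Social marginal cost = private MC + MEC = 23 + 2x.
Set SMC = demand: 23 + 2x = 117 - x → x* = 31.3333.

x* = 31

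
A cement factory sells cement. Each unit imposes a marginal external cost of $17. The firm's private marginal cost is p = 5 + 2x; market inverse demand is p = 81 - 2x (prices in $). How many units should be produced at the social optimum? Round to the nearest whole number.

Social marginal cost = private MC + MEC = 22 + 2x.
Set SMC = demand: 22 + 2x = 81 - 2x → x* = 14.7500.

x* = 15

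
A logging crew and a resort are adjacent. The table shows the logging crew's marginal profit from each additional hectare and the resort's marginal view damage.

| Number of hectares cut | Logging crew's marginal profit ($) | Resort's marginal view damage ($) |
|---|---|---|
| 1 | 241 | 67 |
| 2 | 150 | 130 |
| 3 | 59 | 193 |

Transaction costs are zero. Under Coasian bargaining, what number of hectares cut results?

Bargaining reaches the level where marginal profit last exceeds marginal view damage.
That holds through level 2 (150 ≥ 130) but not at 3 (59 < 193).

2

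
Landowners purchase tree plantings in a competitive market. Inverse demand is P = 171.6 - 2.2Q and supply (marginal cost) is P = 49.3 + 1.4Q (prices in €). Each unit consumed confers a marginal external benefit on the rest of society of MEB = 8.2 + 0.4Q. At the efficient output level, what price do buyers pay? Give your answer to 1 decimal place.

Social marginal benefit = demand + MEB = 179.8 - 1.8Q.
Set SMB = MC: 179.8 - 1.8Q = 49.3 + 1.4Q → Q* = 40.7813.
Consumer price on the demand curve at Q*: 171.6 − 2.2×40.7813 = 81.8811.

P = €81.9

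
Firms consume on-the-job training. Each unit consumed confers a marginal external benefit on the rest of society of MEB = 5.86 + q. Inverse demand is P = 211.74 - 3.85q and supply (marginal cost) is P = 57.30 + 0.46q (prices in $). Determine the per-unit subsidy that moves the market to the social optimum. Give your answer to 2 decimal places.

Social marginal benefit = demand + MEB = 217.60 - 2.85q.
Set SMB = MC: 217.60 - 2.85q = 57.30 + 0.46q → q* = 48.4290.
The Pigouvian subsidy equals MEB at q*: 5.86 + 1.00×48.4290 = 54.2890.

subsidy = $54.29 per unit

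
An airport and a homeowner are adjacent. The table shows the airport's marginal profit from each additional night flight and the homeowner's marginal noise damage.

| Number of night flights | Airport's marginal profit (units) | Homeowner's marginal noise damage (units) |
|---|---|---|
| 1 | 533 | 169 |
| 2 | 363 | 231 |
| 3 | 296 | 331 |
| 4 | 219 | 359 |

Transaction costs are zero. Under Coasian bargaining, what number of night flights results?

Bargaining reaches the level where marginal profit last exceeds marginal noise damage.
That holds through level 2 (363 ≥ 231) but not at 3 (296 < 331).

2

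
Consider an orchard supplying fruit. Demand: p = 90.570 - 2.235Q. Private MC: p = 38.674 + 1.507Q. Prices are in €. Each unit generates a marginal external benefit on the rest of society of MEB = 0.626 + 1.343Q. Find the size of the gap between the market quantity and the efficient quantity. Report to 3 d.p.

Market equilibrium (private): 38.674 + 1.507Q = 90.570 - 2.235Q → Q_m = 13.8685.
Social marginal cost = private MC − MEB = 38.048 + 0.164Q.
Set SMC = demand: 38.048 + 0.164Q = 90.570 - 2.235Q → Q* = 21.8933.
Gap = |13.8685 − 21.8933| = 8.0248.

8.025 units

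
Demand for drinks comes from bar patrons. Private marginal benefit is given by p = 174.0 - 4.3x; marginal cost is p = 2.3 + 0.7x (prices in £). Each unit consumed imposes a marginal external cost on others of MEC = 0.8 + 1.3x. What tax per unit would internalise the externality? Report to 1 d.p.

tax = £36.1 per unit

Social marginal benefit = demand − MEC = 173.2 - 5.6x.
Set SMB = MC: 173.2 - 5.6x = 2.3 + 0.7x → x* = 27.1270.
The Pigouvian tax equals MEC at x*: 0.8 + 1.3×27.1270 = 36.0651.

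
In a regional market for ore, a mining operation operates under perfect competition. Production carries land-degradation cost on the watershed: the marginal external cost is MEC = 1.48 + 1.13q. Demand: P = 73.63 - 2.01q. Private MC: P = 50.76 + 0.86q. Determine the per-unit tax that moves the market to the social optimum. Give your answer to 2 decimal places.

Social marginal cost = private MC + MEC = 52.24 + 1.99q.
Set SMC = demand: 52.24 + 1.99q = 73.63 - 2.01q → q* = 5.3475.
The Pigouvian tax equals MEC at q*: 1.48 + 1.13×5.3475 = 7.5227.

tax = 7.52 per unit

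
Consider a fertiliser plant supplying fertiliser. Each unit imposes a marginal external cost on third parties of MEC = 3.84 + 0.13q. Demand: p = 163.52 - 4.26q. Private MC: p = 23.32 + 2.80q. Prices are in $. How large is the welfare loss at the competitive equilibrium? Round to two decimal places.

Market equilibrium (private): 23.32 + 2.80q = 163.52 - 4.26q → q_m = 19.8584.
Social marginal cost = private MC + MEC = 27.16 + 2.93q.
Set SMC = demand: 27.16 + 2.93q = 163.52 - 4.26q → q* = 18.9652.
Height of the DWL triangle at q_m is SMC(q_m) − demand(q_m) = MEC(q_m) = 6.4216.
DWL = ½ × 0.8932 × 6.4216 = 2.8679.

DWL = $2.87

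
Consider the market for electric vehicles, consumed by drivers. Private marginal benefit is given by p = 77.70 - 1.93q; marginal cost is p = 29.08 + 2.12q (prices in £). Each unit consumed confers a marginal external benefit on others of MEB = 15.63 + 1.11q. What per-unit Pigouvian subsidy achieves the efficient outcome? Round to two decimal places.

Social marginal benefit = demand + MEB = 93.33 - 0.82q.
Set SMB = MC: 93.33 - 0.82q = 29.08 + 2.12q → q* = 21.8537.
The Pigouvian subsidy equals MEB at q*: 15.63 + 1.11×21.8537 = 39.8876.

subsidy = £39.89 per unit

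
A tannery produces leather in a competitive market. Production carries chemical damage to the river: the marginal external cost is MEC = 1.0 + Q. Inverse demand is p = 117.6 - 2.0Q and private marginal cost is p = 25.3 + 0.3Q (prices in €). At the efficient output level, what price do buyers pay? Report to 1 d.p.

P = €62.3

Social marginal cost = private MC + MEC = 26.3 + 1.3Q.
Set SMC = demand: 26.3 + 1.3Q = 117.6 - 2.0Q → Q* = 27.6667.
Consumer price on the demand curve at Q*: 117.6 − 2.0×27.6667 = 62.2666.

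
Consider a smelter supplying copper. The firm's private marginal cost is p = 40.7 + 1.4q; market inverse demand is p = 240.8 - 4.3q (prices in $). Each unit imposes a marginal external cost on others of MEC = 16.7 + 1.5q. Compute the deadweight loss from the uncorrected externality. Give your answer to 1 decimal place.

Market equilibrium (private): 40.7 + 1.4q = 240.8 - 4.3q → q_m = 35.1053.
Social marginal cost = private MC + MEC = 57.4 + 2.9q.
Set SMC = demand: 57.4 + 2.9q = 240.8 - 4.3q → q* = 25.4722.
The welfare-loss triangle has base |q_m − q*| and height MEC(q_m) (the vertical gap between SMC and demand is zero at q* and MEC at q_m).
DWL = ½ × 9.6331 × 69.3579 = 334.0658.

DWL = $334.1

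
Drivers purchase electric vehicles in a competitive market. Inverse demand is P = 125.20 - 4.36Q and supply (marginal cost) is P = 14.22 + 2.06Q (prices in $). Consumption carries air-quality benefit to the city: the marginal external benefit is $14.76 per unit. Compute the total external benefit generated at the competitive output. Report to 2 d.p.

Market equilibrium (private): 14.22 + 2.06Q = 125.20 - 4.36Q → Q_m = 17.2866.
Total external benefit = MEB × Q_m = 14.76 × 17.2866 = 255.1502.

$255.15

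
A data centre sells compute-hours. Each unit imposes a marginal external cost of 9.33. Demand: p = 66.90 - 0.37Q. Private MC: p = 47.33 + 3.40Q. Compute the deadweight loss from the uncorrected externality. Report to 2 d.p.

DWL = 11.54

Market equilibrium (private): 47.33 + 3.40Q = 66.90 - 0.37Q → Q_m = 5.1910.
Social marginal cost = private MC + MEC = 56.66 + 3.40Q.
Set SMC = demand: 56.66 + 3.40Q = 66.90 - 0.37Q → Q* = 2.7162.
Height of the DWL triangle at Q_m is SMC(Q_m) − demand(Q_m) = MEC(Q_m) = 9.3300.
DWL = ½ × 2.4748 × 9.3300 = 11.5449.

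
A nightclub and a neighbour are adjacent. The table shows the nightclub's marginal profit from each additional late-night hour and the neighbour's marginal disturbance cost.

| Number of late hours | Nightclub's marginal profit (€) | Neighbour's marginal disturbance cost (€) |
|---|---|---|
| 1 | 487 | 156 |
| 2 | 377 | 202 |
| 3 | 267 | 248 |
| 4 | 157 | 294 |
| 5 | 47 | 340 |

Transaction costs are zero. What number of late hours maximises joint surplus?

Bargaining reaches the level where marginal profit last exceeds marginal disturbance cost.
That holds through level 3 (267 ≥ 248) but not at 4 (157 < 294).

3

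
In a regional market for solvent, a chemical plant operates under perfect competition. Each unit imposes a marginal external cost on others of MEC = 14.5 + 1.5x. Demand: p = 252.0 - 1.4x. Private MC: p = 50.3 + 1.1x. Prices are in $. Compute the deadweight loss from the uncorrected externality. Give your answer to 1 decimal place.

Market equilibrium (private): 50.3 + 1.1x = 252.0 - 1.4x → x_m = 80.6800.
Social marginal cost = private MC + MEC = 64.8 + 2.6x.
Set SMC = demand: 64.8 + 2.6x = 252.0 - 1.4x → x* = 46.8000.
The welfare-loss triangle has base |x_m − x*| and height MEC(x_m) (the vertical gap between SMC and demand is zero at x* and MEC at x_m).
DWL = ½ × 33.8800 × 135.5200 = 2295.7088.

DWL = $2295.7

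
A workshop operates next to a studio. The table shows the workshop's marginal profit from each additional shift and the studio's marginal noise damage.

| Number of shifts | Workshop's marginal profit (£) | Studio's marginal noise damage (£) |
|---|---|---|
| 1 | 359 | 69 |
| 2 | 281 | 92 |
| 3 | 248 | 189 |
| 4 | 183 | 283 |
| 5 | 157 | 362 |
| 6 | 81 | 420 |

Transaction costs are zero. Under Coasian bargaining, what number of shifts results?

Bargaining reaches the level where marginal profit last exceeds marginal noise damage.
That holds through level 3 (248 ≥ 189) but not at 4 (183 < 283).

3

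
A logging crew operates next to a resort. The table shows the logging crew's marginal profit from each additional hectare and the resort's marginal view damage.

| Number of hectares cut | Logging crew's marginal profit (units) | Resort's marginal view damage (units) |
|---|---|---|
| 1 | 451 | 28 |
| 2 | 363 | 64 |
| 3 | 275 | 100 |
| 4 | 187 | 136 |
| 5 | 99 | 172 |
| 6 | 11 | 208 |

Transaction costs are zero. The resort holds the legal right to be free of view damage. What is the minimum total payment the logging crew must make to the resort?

Efficient level: marginal profit ≥ marginal view damage through level 4, so k* = 4.
With the resort holding the right, the logging crew must at least compensate total damage at k*: 28 + 64 + 100 + 136 = 328.

328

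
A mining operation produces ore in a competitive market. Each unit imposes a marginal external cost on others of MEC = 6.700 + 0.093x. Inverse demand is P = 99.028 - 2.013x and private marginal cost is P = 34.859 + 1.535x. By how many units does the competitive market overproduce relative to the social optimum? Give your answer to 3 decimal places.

Market equilibrium (private): 34.859 + 1.535x = 99.028 - 2.013x → x_m = 18.0860.
Social marginal cost = private MC + MEC = 41.559 + 1.628x.
Set SMC = demand: 41.559 + 1.628x = 99.028 - 2.013x → x* = 15.7839.
Gap = |18.0860 − 15.7839| = 2.3021.

2.302 units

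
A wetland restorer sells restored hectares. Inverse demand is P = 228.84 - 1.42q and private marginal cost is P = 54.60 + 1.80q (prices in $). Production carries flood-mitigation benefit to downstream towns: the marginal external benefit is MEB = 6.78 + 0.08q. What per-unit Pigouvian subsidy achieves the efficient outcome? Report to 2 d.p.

Social marginal cost = private MC − MEB = 47.82 + 1.72q.
Set SMC = demand: 47.82 + 1.72q = 228.84 - 1.42q → q* = 57.6497.
The Pigouvian subsidy equals MEB at q*: 6.78 + 0.08×57.6497 = 11.3920.

subsidy = $11.39 per unit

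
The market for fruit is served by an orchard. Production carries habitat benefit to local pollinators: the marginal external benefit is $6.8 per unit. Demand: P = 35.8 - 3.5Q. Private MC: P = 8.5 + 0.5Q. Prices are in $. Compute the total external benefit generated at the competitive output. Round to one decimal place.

$46.4

Market equilibrium (private): 8.5 + 0.5Q = 35.8 - 3.5Q → Q_m = 6.8250.
Total external benefit = MEB × Q_m = 6.8 × 6.8250 = 46.4100.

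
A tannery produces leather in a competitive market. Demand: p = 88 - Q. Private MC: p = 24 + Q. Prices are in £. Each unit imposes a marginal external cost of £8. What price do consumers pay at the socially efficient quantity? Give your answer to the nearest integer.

Social marginal cost = private MC + MEC = 32 + Q.
Set SMC = demand: 32 + Q = 88 - Q → Q* = 28.0000.
Consumer price on the demand curve at Q*: 88 − 1×28.0000 = 60.0000.

P = £60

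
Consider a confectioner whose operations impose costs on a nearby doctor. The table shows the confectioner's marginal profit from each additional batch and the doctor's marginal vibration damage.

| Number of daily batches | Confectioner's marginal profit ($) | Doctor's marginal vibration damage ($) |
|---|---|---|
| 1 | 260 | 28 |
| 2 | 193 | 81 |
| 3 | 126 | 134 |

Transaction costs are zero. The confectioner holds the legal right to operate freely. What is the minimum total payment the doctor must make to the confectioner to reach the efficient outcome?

$126

Left alone the confectioner would choose level 3 (marginal profit stays positive).
Efficient level: k* = 2 (marginal profit ≥ marginal vibration damage through 2).
The doctor must at least cover the confectioner's forgone profit from cutting 3→2: 126 = 126.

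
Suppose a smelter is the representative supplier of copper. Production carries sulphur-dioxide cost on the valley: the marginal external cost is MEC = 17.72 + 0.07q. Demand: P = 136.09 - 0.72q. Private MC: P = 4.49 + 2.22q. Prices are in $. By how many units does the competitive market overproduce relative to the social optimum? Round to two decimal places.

6.93 units

Market equilibrium (private): 4.49 + 2.22q = 136.09 - 0.72q → q_m = 44.7619.
Social marginal cost = private MC + MEC = 22.21 + 2.29q.
Set SMC = demand: 22.21 + 2.29q = 136.09 - 0.72q → q* = 37.8339.
Gap = |44.7619 − 37.8339| = 6.9280.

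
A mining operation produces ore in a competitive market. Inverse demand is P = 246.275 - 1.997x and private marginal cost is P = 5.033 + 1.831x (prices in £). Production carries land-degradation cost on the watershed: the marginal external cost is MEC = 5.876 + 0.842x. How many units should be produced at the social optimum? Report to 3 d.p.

Social marginal cost = private MC + MEC = 10.909 + 2.673x.
Set SMC = demand: 10.909 + 2.673x = 246.275 - 1.997x → x* = 50.3996.

x* = 50.400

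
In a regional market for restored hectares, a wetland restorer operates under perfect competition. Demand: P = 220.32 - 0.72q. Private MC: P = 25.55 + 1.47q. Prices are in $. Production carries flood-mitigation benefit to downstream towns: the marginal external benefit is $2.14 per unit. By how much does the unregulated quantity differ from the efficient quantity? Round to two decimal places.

0.98 units

Market equilibrium (private): 25.55 + 1.47q = 220.32 - 0.72q → q_m = 88.9361.
Social marginal cost = private MC − MEB = 23.41 + 1.47q.
Set SMC = demand: 23.41 + 1.47q = 220.32 - 0.72q → q* = 89.9132.
Gap = |88.9361 − 89.9132| = 0.9771.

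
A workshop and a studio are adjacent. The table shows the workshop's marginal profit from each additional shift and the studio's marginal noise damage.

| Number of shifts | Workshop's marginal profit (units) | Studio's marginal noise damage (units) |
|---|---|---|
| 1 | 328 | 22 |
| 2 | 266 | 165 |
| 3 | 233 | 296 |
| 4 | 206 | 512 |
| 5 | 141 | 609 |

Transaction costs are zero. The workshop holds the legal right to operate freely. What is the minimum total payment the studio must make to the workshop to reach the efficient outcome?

Left alone the workshop would choose level 5 (marginal profit stays positive).
Efficient level: k* = 2 (marginal profit ≥ marginal noise damage through 2).
The studio must at least cover the workshop's forgone profit from cutting 5→2: 233 + 206 + 141 = 580.

580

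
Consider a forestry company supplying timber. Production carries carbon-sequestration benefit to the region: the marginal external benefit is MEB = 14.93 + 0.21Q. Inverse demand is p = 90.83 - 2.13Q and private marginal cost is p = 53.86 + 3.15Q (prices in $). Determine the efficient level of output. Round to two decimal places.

Q* = 10.24

Social marginal cost = private MC − MEB = 38.93 + 2.94Q.
Set SMC = demand: 38.93 + 2.94Q = 90.83 - 2.13Q → Q* = 10.2367.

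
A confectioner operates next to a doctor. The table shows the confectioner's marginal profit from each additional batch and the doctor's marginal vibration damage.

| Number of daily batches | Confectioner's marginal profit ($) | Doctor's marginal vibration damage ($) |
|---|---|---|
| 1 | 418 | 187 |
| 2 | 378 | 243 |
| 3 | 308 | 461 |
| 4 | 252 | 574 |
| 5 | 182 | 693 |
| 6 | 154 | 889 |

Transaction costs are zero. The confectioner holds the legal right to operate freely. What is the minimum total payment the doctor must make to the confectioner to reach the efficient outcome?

$896

Left alone the confectioner would choose level 6 (marginal profit stays positive).
Efficient level: k* = 2 (marginal profit ≥ marginal vibration damage through 2).
The doctor must at least cover the confectioner's forgone profit from cutting 6→2: 308 + 252 + 182 + 154 = 896.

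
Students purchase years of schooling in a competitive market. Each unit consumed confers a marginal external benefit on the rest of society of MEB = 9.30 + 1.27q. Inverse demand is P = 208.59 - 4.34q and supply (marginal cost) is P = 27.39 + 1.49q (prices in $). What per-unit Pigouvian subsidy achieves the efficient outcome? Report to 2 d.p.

subsidy = $62.36 per unit

Social marginal benefit = demand + MEB = 217.89 - 3.07q.
Set SMB = MC: 217.89 - 3.07q = 27.39 + 1.49q → q* = 41.7763.
The Pigouvian subsidy equals MEB at q*: 9.30 + 1.27×41.7763 = 62.3559.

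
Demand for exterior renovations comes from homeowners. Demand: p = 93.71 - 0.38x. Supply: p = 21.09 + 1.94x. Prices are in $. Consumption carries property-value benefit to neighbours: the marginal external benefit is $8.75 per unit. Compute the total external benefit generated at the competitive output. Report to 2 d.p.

$273.89

Market equilibrium (private): 21.09 + 1.94x = 93.71 - 0.38x → x_m = 31.3017.
Total external benefit = MEB × x_m = 8.75 × 31.3017 = 273.8899.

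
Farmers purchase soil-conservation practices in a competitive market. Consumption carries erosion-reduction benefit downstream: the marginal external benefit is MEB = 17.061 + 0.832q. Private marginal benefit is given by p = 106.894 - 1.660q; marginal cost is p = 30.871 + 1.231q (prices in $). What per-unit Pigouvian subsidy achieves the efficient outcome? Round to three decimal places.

subsidy = $54.674 per unit

Social marginal benefit = demand + MEB = 123.955 - 0.828q.
Set SMB = MC: 123.955 - 0.828q = 30.871 + 1.231q → q* = 45.2084.
The Pigouvian subsidy equals MEB at q*: 17.061 + 0.832×45.2084 = 54.6744.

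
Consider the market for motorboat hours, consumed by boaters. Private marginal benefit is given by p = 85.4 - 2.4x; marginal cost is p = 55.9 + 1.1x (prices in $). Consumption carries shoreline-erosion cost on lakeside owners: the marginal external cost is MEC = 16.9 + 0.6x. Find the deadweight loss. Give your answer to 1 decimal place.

DWL = $58.8

Market equilibrium (private): 55.9 + 1.1x = 85.4 - 2.4x → x_m = 8.4286.
Social marginal benefit = demand − MEC = 68.5 - 3.0x.
Set SMB = MC: 68.5 - 3.0x = 55.9 + 1.1x → x* = 3.0732.
Between x* and x_m the wedge MC − SMB runs linearly from 0 to MEC(x_m), so the loss is a triangle.
DWL = ½ × 5.3554 × 21.9571 = 58.7945.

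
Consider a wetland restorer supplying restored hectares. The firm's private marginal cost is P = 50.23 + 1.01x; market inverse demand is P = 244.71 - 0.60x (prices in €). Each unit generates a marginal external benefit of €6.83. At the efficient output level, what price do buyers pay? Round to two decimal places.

P = €169.69

Social marginal cost = private MC − MEB = 43.40 + 1.01x.
Set SMC = demand: 43.40 + 1.01x = 244.71 - 0.60x → x* = 125.0373.
Consumer price on the demand curve at x*: 244.71 − 0.60×125.0373 = 169.6876.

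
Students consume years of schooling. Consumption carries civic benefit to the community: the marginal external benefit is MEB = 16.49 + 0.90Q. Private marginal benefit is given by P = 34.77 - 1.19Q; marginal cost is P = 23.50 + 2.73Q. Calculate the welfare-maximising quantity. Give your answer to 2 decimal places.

Social marginal benefit = demand + MEB = 51.26 - 0.29Q.
Set SMB = MC: 51.26 - 0.29Q = 23.50 + 2.73Q → Q* = 9.1921.

Q* = 9.19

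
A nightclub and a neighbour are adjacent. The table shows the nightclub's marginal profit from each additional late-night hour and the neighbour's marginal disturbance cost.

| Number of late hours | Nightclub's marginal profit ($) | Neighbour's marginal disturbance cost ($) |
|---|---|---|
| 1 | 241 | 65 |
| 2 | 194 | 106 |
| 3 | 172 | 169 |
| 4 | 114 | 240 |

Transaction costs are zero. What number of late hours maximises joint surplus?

Bargaining reaches the level where marginal profit last exceeds marginal disturbance cost.
That holds through level 3 (172 ≥ 169) but not at 4 (114 < 240).

3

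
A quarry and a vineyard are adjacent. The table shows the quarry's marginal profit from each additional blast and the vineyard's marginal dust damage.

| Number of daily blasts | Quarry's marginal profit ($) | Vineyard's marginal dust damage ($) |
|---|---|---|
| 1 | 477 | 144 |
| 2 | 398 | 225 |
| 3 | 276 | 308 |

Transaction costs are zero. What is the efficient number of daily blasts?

Bargaining reaches the level where marginal profit last exceeds marginal dust damage.
That holds through level 2 (398 ≥ 225) but not at 3 (276 < 308).

2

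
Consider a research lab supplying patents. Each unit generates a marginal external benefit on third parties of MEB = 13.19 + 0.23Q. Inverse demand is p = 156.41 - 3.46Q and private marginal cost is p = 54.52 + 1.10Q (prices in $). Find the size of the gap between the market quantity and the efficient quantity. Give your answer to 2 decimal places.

Market equilibrium (private): 54.52 + 1.10Q = 156.41 - 3.46Q → Q_m = 22.3443.
Social marginal cost = private MC − MEB = 41.33 + 0.87Q.
Set SMC = demand: 41.33 + 0.87Q = 156.41 - 3.46Q → Q* = 26.5774.
Gap = |22.3443 − 26.5774| = 4.2331.

4.23 units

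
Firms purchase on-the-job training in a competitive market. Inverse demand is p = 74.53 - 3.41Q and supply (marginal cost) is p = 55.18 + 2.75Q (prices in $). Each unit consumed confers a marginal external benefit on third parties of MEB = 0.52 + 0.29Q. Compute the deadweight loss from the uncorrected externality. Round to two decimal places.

DWL = $0.17

Market equilibrium (private): 55.18 + 2.75Q = 74.53 - 3.41Q → Q_m = 3.1412.
Social marginal benefit = demand + MEB = 75.05 - 3.12Q.
Set SMB = MC: 75.05 - 3.12Q = 55.18 + 2.75Q → Q* = 3.3850.
Height of the DWL triangle at Q_m is SMB(Q_m) − MC(Q_m) = MEB(Q_m) = 1.4310.
DWL = ½ × 0.2438 × 1.4310 = 0.1744.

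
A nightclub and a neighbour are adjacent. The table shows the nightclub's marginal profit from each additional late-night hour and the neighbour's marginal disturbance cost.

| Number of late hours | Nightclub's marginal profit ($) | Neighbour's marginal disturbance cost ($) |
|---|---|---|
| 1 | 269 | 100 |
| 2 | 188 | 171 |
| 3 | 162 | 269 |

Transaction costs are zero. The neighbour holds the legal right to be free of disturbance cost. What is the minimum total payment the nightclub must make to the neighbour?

Efficient level: marginal profit ≥ marginal disturbance cost through level 2, so k* = 2.
With the neighbour holding the right, the nightclub must at least compensate total damage at k*: 100 + 171 = 271.

$271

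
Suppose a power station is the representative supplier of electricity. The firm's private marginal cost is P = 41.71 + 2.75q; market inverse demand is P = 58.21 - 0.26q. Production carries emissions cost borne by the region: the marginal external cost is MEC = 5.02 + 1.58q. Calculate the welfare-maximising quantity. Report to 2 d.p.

Social marginal cost = private MC + MEC = 46.73 + 4.33q.
Set SMC = demand: 46.73 + 4.33q = 58.21 - 0.26q → q* = 2.5011.

q* = 2.50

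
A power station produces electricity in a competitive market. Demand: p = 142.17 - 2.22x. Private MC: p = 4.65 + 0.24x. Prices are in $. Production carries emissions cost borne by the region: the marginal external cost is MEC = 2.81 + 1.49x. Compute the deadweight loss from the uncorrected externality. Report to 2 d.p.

DWL = $938.48

Market equilibrium (private): 4.65 + 0.24x = 142.17 - 2.22x → x_m = 55.9024.
Social marginal cost = private MC + MEC = 7.46 + 1.73x.
Set SMC = demand: 7.46 + 1.73x = 142.17 - 2.22x → x* = 34.1038.
The welfare-loss triangle has base |x_m − x*| and height MEC(x_m) (the vertical gap between SMC and demand is zero at x* and MEC at x_m).
DWL = ½ × 21.7986 × 86.1046 = 938.4799.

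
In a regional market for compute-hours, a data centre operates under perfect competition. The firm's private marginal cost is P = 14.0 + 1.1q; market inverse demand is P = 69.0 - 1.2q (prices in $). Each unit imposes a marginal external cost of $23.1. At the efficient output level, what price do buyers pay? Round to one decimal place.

P = $52.4

Social marginal cost = private MC + MEC = 37.1 + 1.1q.
Set SMC = demand: 37.1 + 1.1q = 69.0 - 1.2q → q* = 13.8696.
Consumer price on the demand curve at q*: 69.0 − 1.2×13.8696 = 52.3565.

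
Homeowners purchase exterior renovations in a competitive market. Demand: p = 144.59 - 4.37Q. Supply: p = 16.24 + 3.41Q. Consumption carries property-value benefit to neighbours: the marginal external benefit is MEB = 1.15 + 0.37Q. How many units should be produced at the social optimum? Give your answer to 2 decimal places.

Social marginal benefit = demand + MEB = 145.74 - 4.00Q.
Set SMB = MC: 145.74 - 4.00Q = 16.24 + 3.41Q → Q* = 17.4764.

Q* = 17.48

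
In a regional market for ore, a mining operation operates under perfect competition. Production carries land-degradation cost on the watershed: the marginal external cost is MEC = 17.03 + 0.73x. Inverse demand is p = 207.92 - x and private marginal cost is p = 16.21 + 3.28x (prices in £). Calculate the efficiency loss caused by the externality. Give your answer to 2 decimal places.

Market equilibrium (private): 16.21 + 3.28x = 207.92 - x → x_m = 44.7921.
Social marginal cost = private MC + MEC = 33.24 + 4.01x.
Set SMC = demand: 33.24 + 4.01x = 207.92 - x → x* = 34.8663.
Between x* and x_m the wedge SMC − demand runs linearly from 0 to MEC(x_m), so the loss is a triangle.
DWL = ½ × 9.9258 × 49.7282 = 246.7961.

DWL = £246.80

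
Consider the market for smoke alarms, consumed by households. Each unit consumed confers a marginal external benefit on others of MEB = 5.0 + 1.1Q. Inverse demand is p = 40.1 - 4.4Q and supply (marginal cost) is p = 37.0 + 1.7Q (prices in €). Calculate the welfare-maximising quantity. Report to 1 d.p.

Q* = 1.6

Social marginal benefit = demand + MEB = 45.1 - 3.3Q.
Set SMB = MC: 45.1 - 3.3Q = 37.0 + 1.7Q → Q* = 1.6200.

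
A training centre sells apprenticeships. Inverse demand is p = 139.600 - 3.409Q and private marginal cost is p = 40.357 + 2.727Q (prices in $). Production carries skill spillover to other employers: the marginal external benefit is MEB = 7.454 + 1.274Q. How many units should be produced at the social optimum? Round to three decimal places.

Q* = 21.945

Social marginal cost = private MC − MEB = 32.903 + 1.453Q.
Set SMC = demand: 32.903 + 1.453Q = 139.600 - 3.409Q → Q* = 21.9451.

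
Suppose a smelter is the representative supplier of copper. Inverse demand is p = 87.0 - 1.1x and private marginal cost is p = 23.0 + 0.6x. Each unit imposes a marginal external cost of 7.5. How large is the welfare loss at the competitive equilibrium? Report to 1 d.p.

DWL = 16.5

Market equilibrium (private): 23.0 + 0.6x = 87.0 - 1.1x → x_m = 37.6471.
Social marginal cost = private MC + MEC = 30.5 + 0.6x.
Set SMC = demand: 30.5 + 0.6x = 87.0 - 1.1x → x* = 33.2353.
Between x* and x_m the wedge SMC − demand runs linearly from 0 to MEC(x_m), so the loss is a triangle.
DWL = ½ × 4.4118 × 7.5000 = 16.5443.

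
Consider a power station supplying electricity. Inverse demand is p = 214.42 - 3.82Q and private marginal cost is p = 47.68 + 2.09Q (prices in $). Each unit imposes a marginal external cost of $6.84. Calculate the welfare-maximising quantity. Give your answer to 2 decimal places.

Q* = 27.06

Social marginal cost = private MC + MEC = 54.52 + 2.09Q.
Set SMC = demand: 54.52 + 2.09Q = 214.42 - 3.82Q → Q* = 27.0558.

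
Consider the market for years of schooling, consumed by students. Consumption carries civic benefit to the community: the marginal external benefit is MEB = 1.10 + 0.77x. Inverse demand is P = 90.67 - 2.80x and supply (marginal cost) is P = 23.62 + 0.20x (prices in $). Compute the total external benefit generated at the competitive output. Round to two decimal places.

$216.90

Market equilibrium (private): 23.62 + 0.20x = 90.67 - 2.80x → x_m = 22.3500.
Total external benefit = ∫₀^{x_m} (1.10 + 0.77x) dx = 1.10×22.3500 + ½×0.77×22.3500² = 216.9012.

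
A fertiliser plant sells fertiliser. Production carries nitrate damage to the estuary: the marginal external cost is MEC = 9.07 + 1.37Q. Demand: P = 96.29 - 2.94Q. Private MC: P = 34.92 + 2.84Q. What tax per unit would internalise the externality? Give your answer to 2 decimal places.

tax = 19.09 per unit

Social marginal cost = private MC + MEC = 43.99 + 4.21Q.
Set SMC = demand: 43.99 + 4.21Q = 96.29 - 2.94Q → Q* = 7.3147.
The Pigouvian tax equals MEC at Q*: 9.07 + 1.37×7.3147 = 19.0911.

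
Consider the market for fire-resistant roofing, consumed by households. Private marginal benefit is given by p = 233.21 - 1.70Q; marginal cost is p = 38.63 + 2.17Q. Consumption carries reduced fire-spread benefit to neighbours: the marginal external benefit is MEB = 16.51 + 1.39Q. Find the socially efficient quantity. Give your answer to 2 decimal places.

Q* = 85.12

Social marginal benefit = demand + MEB = 249.72 - 0.31Q.
Set SMB = MC: 249.72 - 0.31Q = 38.63 + 2.17Q → Q* = 85.1169.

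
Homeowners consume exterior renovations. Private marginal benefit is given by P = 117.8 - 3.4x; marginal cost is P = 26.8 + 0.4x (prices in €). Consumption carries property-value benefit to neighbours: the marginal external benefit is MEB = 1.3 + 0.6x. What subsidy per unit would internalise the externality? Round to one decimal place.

subsidy = €18.6 per unit

Social marginal benefit = demand + MEB = 119.1 - 2.8x.
Set SMB = MC: 119.1 - 2.8x = 26.8 + 0.4x → x* = 28.8438.
The Pigouvian subsidy equals MEB at x*: 1.3 + 0.6×28.8438 = 18.6063.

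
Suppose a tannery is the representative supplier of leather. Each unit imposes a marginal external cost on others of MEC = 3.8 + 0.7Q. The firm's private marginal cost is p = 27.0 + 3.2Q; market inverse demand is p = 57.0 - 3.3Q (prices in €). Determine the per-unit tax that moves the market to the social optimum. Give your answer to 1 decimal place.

Social marginal cost = private MC + MEC = 30.8 + 3.9Q.
Set SMC = demand: 30.8 + 3.9Q = 57.0 - 3.3Q → Q* = 3.6389.
The Pigouvian tax equals MEC at Q*: 3.8 + 0.7×3.6389 = 6.3472.

tax = €6.3 per unit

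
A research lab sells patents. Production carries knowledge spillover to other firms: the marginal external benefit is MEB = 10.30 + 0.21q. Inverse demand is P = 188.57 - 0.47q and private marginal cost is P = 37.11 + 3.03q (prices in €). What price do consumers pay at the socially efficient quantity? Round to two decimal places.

Social marginal cost = private MC − MEB = 26.81 + 2.82q.
Set SMC = demand: 26.81 + 2.82q = 188.57 - 0.47q → q* = 49.1672.
Consumer price on the demand curve at q*: 188.57 − 0.47×49.1672 = 165.4614.

P = €165.46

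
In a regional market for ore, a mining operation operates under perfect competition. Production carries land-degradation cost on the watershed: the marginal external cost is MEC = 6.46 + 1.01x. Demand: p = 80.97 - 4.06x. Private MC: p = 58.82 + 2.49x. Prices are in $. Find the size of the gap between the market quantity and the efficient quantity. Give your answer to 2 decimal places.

1.31 units

Market equilibrium (private): 58.82 + 2.49x = 80.97 - 4.06x → x_m = 3.3817.
Social marginal cost = private MC + MEC = 65.28 + 3.50x.
Set SMC = demand: 65.28 + 3.50x = 80.97 - 4.06x → x* = 2.0754.
Gap = |3.3817 − 2.0754| = 1.3063.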